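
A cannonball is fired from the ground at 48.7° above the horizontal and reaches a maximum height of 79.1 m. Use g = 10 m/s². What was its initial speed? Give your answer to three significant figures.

At maximum height v_y = 0, so (v₀ sin θ)² = 2 g H.
v₀ sin 48.7° = √(2 × 10 × 79.1) = 39.77 m/s.
v₀ = 39.77 / sin 48.7° = 39.77 / 0.7513 = 52.9 m/s.

52.9 m/s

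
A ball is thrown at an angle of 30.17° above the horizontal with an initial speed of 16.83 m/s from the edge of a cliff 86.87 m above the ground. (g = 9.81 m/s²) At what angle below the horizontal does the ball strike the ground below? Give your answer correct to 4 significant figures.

70.95°

v_x = 16.83 cos 30.17° = 14.550 m/s.
At impact |v_y| = √(v_y0² + 2 g h) = √(8.4582² + 2×9.81×86.87) = 42.142 m/s.
Angle below horizontal = arctan(|v_y| / v_x) = arctan(42.142 / 14.550) = 70.95°.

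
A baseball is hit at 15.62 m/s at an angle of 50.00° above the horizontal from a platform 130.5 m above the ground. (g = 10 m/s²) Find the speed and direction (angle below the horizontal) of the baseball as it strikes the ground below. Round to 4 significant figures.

53.42 m/s at 79.17° below the horizontal

v_x = 15.62 cos 50.00° = 10.040 m/s (constant).
|v_y| at impact = √((11.966)² + 2×10×130.5) = 52.471 m/s.
Speed = √(10.040² + 52.471²) = 53.42 m/s; angle = arctan(52.471/10.040) = 79.17° below horizontal.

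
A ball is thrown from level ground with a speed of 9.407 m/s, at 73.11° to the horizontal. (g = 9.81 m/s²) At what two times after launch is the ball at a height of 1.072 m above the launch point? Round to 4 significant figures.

0.1280 s and 1.707 s

v_y0 = 9.407 sin 73.11° = 9.0012 m/s.
Set y = v_y0 t − ½ g t² = 1.072: 4.905 t² − 9.0012 t + 1.072 = 0.
t = [9.0012 ± √(81.022 − 21.033)] / 9.81 = (9.0012 ± 7.7453) / 9.81, giving t = 0.1280 s or t = 1.707 s.
So the ball is at 1.072 m at t = 0.1280 s (rising) and t = 1.707 s (falling).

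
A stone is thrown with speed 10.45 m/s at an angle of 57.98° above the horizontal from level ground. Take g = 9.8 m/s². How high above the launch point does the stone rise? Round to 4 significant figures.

Vertical component of launch velocity: v_y = 10.45 sin 57.98° = 8.8602 m/s.
At the highest point the vertical velocity is zero, so v_y² = 2 g h_max.
h_max = (8.8602)² / (2 × 9.8) = 78.503 / 19.60 = 4.005 m.

4.005 m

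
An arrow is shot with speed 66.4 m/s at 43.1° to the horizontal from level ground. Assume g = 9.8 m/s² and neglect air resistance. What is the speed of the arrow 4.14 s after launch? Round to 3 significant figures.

48.7 m/s

v_x = 66.4 cos 43.1° = 48.48 m/s (constant).
v_y(t) = 66.4 sin 43.1° − g t = 45.37 − 9.8 × 4.14 = 4.798 m/s.
Speed = √(v_x² + v_y²) = √(2350 + 23.02) = 48.7 m/s.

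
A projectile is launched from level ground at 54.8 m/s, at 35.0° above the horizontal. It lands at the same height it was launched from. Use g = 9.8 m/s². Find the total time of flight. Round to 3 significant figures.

Vertical component: v_y = 54.8 sin 35.0° = 31.43 m/s.
For a projectile landing at launch height, time of flight is t = 2 v_y / g = 2 × 31.43 / 9.8 = 6.41 s.

6.41 s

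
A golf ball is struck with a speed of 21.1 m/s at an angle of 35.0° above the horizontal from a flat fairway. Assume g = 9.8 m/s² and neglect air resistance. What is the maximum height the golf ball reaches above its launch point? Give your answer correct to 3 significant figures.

Vertical component of launch velocity: v_y = 21.1 sin 35.0° = 12.10 m/s.
At the highest point the vertical velocity is zero, so v_y² = 2 g h_max.
h_max = (12.10)² / (2 × 9.8) = 146.4 / 19.60 = 7.47 m.

7.47 m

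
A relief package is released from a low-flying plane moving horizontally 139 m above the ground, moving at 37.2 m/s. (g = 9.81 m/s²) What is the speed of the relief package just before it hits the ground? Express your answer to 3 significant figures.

64.1 m/s

Fall time: t = √(2 × 139 / 9.81) = 5.323 s.
At impact: v_x = 37.2 m/s (unchanged), v_y = g t = 9.81 × 5.323 = 52.22 m/s.
Speed = √(v_x² + v_y²) = √(1384 + 2727) = 64.1 m/s.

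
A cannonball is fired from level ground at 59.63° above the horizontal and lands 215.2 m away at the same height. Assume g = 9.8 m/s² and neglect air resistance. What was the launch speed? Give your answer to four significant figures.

49.17 m/s

On level ground, R = v₀² sin(2θ) / g, so v₀ = √(R g / sin 2θ).
sin(2 × 59.63°) = 0.8724.
v₀ = √(215.2 × 9.8 / 0.8724) = √2417.4 = 49.17 m/s.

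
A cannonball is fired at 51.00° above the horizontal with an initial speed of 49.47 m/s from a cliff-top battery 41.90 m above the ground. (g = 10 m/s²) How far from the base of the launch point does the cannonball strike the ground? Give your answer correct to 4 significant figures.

269.5 m

Components: v_x = 49.47 cos 51.00° = 31.132 m/s, v_y = 49.47 sin 51.00° = 38.445 m/s.
Vertical: 0 = 41.90 + 38.445 t − ½(10) t² ⇒ 5.000 t² − 38.445 t − 41.90 = 0.
t = [38.445 + √(1478.0 + 838.00)] / 10.00 = 8.6570 s.
Horizontal: R = v_x · t = 31.132 × 8.6570 = 269.5 m.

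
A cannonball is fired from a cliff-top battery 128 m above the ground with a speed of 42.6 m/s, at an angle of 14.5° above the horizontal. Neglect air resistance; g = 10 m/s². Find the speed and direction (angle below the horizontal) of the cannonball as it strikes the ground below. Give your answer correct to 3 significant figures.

66.1 m/s at 51.4° below the horizontal

v_x = 42.6 cos 14.5° = 41.24 m/s (constant).
|v_y| at impact = √((10.67)² + 2×10×128) = 51.71 m/s.
Speed = √(41.24² + 51.71²) = 66.1 m/s; angle = arctan(51.71/41.24) = 51.4° below horizontal.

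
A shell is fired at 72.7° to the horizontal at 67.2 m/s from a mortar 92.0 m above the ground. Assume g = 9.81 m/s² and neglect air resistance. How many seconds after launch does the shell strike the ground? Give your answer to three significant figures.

14.4 s

Vertical component: v_y = 67.2 sin 72.7° = 64.16 m/s.
Taking up as positive with launch at y = 92.0 m, landing at y = 0: 0 = 92.0 + 64.16 t − ½(9.81) t².
Solving 4.905 t² − 64.16 t − 92.0 = 0 gives t = [64.16 + √(64.16² + 4·4.905·92.0)] / 9.810 = 14.4 s.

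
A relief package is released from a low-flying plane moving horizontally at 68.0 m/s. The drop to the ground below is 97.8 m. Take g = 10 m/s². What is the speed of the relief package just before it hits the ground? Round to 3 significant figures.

Fall time: t = √(2 × 97.8 / 10) = 4.423 s.
At impact: v_x = 68.0 m/s (unchanged), v_y = g t = 10 × 4.423 = 44.23 m/s.
Speed = √(v_x² + v_y²) = √(4624 + 1956) = 81.1 m/s.

81.1 m/s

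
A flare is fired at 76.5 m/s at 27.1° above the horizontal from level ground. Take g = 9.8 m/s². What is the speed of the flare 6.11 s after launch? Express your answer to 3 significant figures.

72.6 m/s

v_x = 76.5 cos 27.1° = 68.10 m/s (constant).
v_y(t) = 76.5 sin 27.1° − g t = 34.85 − 9.8 × 6.11 = -25.03 m/s.
Speed = √(v_x² + v_y²) = √(4638 + 626.5) = 72.6 m/s.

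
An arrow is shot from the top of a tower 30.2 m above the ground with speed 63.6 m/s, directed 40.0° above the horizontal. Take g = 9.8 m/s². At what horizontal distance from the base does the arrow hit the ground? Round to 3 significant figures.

Components: v_x = 63.6 cos 40.0° = 48.72 m/s, v_y = 63.6 sin 40.0° = 40.88 m/s.
Vertical: 0 = 30.2 + 40.88 t − ½(9.8) t² ⇒ 4.900 t² − 40.88 t − 30.2 = 0.
t = [40.88 + √(1671 + 591.9)] / 9.800 = 9.026 s.
Horizontal: R = v_x · t = 48.72 × 9.026 = 440 m.

440 m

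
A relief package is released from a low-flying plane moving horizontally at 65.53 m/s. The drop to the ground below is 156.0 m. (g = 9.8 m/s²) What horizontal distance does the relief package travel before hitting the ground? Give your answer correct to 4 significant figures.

369.7 m

Initial vertical velocity is zero, so the fall time comes from h = ½ g t²: t = √(2 × 156.0 / 9.8) = 5.6424 s.
Horizontal motion is uniform at 65.53 m/s, so x = 65.53 × 5.6424 = 369.7 m.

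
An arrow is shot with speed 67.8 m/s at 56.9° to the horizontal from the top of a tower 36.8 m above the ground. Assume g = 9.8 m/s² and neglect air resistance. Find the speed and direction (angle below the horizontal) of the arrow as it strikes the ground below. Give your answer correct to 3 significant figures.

72.9 m/s at 59.5° below the horizontal

v_x = 67.8 cos 56.9° = 37.03 m/s (constant).
|v_y| at impact = √((56.80)² + 2×9.8×36.8) = 62.83 m/s.
Speed = √(37.03² + 62.83²) = 72.9 m/s; angle = arctan(62.83/37.03) = 59.5° below horizontal.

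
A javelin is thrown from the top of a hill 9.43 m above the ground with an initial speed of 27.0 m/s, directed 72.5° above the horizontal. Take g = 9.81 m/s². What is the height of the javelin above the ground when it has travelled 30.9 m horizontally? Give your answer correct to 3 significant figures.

v_x = 27.0 cos 72.5° = 8.119 m/s, v_y0 = 27.0 sin 72.5° = 25.75 m/s.
Time to reach x = 30.9 m: t = x / v_x = 30.9 / 8.119 = 3.806 s.
y = 9.43 + v_y0 t − ½ g t² = 9.43 + 25.75×3.806 − 4.905×3.806² = 36.4 m.

36.4 m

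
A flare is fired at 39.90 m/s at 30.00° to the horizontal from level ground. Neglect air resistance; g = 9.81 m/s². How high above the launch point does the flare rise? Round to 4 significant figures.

20.29 m

Vertical component of launch velocity: v_y = 39.90 sin 30.00° = 19.950 m/s.
At the highest point the vertical velocity is zero, so v_y² = 2 g h_max.
h_max = (19.950)² / (2 × 9.81) = 398.00 / 19.62 = 20.29 m.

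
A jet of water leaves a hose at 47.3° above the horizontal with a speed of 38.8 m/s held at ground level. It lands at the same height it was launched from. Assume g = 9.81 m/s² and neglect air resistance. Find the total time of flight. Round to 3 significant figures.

Vertical component: v_y = 38.8 sin 47.3° = 28.51 m/s.
For a projectile landing at launch height, time of flight is t = 2 v_y / g = 2 × 28.51 / 9.81 = 5.81 s.

5.81 s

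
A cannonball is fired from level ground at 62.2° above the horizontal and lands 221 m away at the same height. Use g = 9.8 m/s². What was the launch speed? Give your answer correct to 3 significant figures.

51.2 m/s

On level ground, R = v₀² sin(2θ) / g, so v₀ = √(R g / sin 2θ).
sin(2 × 62.2°) = 0.8251.
v₀ = √(221 × 9.8 / 0.8251) = √2625 = 51.2 m/s.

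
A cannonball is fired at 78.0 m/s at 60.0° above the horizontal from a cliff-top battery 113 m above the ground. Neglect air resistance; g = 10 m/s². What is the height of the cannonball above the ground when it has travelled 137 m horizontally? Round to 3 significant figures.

289 m

v_x = 78.0 cos 60.0° = 39.00 m/s, v_y0 = 78.0 sin 60.0° = 67.55 m/s.
Time to reach x = 137 m: t = x / v_x = 137 / 39.00 = 3.513 s.
y = 113 + v_y0 t − ½ g t² = 113 + 67.55×3.513 − 5.000×3.513² = 289 m.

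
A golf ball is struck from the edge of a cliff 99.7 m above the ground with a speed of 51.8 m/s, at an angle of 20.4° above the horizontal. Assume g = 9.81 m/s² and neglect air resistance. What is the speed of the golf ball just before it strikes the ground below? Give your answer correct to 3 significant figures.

68.1 m/s

v_x = 51.8 cos 20.4° = 48.55 m/s is unchanged throughout.
For the vertical component, v_y² = v_y0² + 2 g h = (18.06)² + 2×9.81×99.7 = 2282, so |v_y| = 47.77 m/s.
Impact speed = √(v_x² + v_y²) = √(2357 + 2282) = 68.1 m/s.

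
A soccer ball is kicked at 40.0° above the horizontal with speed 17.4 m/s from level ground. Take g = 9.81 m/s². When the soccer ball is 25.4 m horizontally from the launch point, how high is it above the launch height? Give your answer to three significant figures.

v_x = 17.4 cos 40.0° = 13.33 m/s, v_y0 = 17.4 sin 40.0° = 11.18 m/s.
Time to reach x = 25.4 m: t = x / v_x = 25.4 / 13.33 = 1.905 s.
y = v_y0 t − ½ g t² = 11.18×1.905 − 4.905×1.905² = 3.50 m.

3.50 m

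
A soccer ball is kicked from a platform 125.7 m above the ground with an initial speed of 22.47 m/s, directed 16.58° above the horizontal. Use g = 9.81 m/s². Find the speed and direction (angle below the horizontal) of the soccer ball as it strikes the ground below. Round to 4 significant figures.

54.51 m/s at 66.73° below the horizontal

v_x = 22.47 cos 16.58° = 21.536 m/s (constant).
|v_y| at impact = √((6.4119)² + 2×9.81×125.7) = 50.073 m/s.
Speed = √(21.536² + 50.073²) = 54.51 m/s; angle = arctan(50.073/21.536) = 66.73° below horizontal.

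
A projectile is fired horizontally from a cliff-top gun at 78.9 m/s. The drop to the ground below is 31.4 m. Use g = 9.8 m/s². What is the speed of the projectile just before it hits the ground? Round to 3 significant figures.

82.7 m/s

Fall time: t = √(2 × 31.4 / 9.8) = 2.531 s.
At impact: v_x = 78.9 m/s (unchanged), v_y = g t = 9.8 × 2.531 = 24.80 m/s.
Speed = √(v_x² + v_y²) = √(6225 + 615.0) = 82.7 m/s.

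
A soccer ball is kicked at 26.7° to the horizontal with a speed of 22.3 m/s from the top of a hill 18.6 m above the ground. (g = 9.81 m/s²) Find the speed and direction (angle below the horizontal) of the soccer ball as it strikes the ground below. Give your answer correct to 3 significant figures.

v_x = 22.3 cos 26.7° = 19.92 m/s (constant).
|v_y| at impact = √((10.02)² + 2×9.81×18.6) = 21.57 m/s.
Speed = √(19.92² + 21.57²) = 29.4 m/s; angle = arctan(21.57/19.92) = 47.3° below horizontal.

29.4 m/s at 47.3° below the horizontal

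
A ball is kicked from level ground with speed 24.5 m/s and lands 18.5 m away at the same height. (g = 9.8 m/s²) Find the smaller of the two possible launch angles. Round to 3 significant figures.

8.79°

Level-ground range: R = v₀² sin(2θ)/g ⇒ sin 2θ = R g / v₀² = 18.5×9.8/24.5² = 0.3020.
2θ = arcsin(0.3020) = 17.58° or 180° − 17.58° = 162.42°.
So θ = 8.79° or θ = 81.2°.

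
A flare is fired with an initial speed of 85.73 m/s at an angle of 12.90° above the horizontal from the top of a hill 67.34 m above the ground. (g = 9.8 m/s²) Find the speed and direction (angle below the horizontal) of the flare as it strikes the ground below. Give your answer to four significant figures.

93.11 m/s at 26.17° below the horizontal

v_x = 85.73 cos 12.90° = 83.566 m/s (constant).
|v_y| at impact = √((19.139)² + 2×9.8×67.34) = 41.063 m/s.
Speed = √(83.566² + 41.063²) = 93.11 m/s; angle = arctan(41.063/83.566) = 26.17° below horizontal.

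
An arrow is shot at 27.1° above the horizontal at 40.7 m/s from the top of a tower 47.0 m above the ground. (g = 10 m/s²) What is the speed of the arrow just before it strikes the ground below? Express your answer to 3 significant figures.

v_x = 40.7 cos 27.1° = 36.23 m/s is unchanged throughout.
For the vertical component, v_y² = v_y0² + 2 g h = (18.54)² + 2×10×47.0 = 1284, so |v_y| = 35.83 m/s.
Impact speed = √(v_x² + v_y²) = √(1313 + 1284) = 51.0 m/s.

51.0 m/s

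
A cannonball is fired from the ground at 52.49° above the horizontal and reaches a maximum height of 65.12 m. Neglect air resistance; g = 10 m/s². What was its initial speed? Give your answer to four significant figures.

At maximum height v_y = 0, so (v₀ sin θ)² = 2 g H.
v₀ sin 52.49° = √(2 × 10 × 65.12) = 36.089 m/s.
v₀ = 36.089 / sin 52.49° = 36.089 / 0.7932 = 45.50 m/s.

45.50 m/s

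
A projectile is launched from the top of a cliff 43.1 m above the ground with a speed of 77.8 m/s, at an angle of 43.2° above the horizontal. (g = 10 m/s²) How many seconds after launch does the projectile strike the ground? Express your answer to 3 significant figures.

11.4 s

Vertical component: v_y = 77.8 sin 43.2° = 53.26 m/s.
Taking up as positive with launch at y = 43.1 m, landing at y = 0: 0 = 43.1 + 53.26 t − ½(10) t².
Solving 5.000 t² − 53.26 t − 43.1 = 0 gives t = [53.26 + √(53.26² + 4·5.000·43.1)] / 10.00 = 11.4 s.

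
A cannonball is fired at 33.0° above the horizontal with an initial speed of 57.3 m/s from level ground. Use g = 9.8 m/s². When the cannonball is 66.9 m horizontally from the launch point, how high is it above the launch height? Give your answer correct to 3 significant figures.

v_x = 57.3 cos 33.0° = 48.06 m/s, v_y0 = 57.3 sin 33.0° = 31.21 m/s.
Time to reach x = 66.9 m: t = x / v_x = 66.9 / 48.06 = 1.392 s.
y = v_y0 t − ½ g t² = 31.21×1.392 − 4.900×1.392² = 33.9 m.

33.9 m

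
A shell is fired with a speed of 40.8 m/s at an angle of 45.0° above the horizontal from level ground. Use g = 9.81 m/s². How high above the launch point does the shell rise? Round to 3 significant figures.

42.4 m

Vertical component of launch velocity: v_y = 40.8 sin 45.0° = 28.85 m/s.
At the highest point the vertical velocity is zero, so v_y² = 2 g h_max.
h_max = (28.85)² / (2 × 9.81) = 832.3 / 19.62 = 42.4 m.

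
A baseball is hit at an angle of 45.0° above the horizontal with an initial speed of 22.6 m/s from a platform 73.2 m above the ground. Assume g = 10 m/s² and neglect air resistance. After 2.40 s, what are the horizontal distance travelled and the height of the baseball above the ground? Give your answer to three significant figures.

v_x = 22.6 cos 45.0° = 15.98 m/s; v_y0 = 22.6 sin 45.0° = 15.98 m/s.
x = v_x t = 15.98 × 2.40 = 38.4 m.
y = 73.2 + v_y0 t − ½ g t² = 82.8 m.

x = 38.4 m, y = 82.8 m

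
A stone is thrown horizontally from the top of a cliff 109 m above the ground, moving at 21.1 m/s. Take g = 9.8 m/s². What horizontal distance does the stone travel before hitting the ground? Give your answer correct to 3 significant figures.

Initial vertical velocity is zero, so the fall time comes from h = ½ g t²: t = √(2 × 109 / 9.8) = 4.716 s.
Horizontal motion is uniform at 21.1 m/s, so x = 21.1 × 4.716 = 99.5 m.

99.5 m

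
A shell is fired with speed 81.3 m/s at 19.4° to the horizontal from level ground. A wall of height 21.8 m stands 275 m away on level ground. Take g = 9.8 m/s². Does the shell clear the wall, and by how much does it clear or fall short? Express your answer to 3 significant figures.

v_x = 81.3 cos 19.4° = 76.68 m/s; v_y0 = 81.3 sin 19.4° = 27.00 m/s.
Time to reach the wall: t = 275 / 76.68 = 3.586 s.
Height at that point: y = 27.00×3.586 − 4.900×3.586² = 33.81 m.
That is 33.81 − 21.8 = 12.0 m above the top of the wall, so the shell clears it.

Yes — it clears the wall by 12.0 m.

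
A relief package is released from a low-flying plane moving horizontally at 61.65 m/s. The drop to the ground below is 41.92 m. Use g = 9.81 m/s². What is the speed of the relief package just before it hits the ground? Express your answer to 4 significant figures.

Fall time: t = √(2 × 41.92 / 9.81) = 2.9234 s.
At impact: v_x = 61.65 m/s (unchanged), v_y = g t = 9.81 × 2.9234 = 28.679 m/s.
Speed = √(v_x² + v_y²) = √(3800.7 + 822.49) = 67.99 m/s.

67.99 m/s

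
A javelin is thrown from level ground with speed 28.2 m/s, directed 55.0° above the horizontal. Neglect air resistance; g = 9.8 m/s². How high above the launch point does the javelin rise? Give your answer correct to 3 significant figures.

27.2 m

Vertical component of launch velocity: v_y = 28.2 sin 55.0° = 23.10 m/s.
At the highest point the vertical velocity is zero, so v_y² = 2 g h_max.
h_max = (23.10)² / (2 × 9.8) = 533.6 / 19.60 = 27.2 m.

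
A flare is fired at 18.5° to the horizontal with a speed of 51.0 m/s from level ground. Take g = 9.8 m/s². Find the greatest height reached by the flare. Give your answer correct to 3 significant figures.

13.4 m

Vertical component of launch velocity: v_y = 51.0 sin 18.5° = 16.18 m/s.
At the highest point the vertical velocity is zero, so v_y² = 2 g h_max.
h_max = (16.18)² / (2 × 9.8) = 261.8 / 19.60 = 13.4 m.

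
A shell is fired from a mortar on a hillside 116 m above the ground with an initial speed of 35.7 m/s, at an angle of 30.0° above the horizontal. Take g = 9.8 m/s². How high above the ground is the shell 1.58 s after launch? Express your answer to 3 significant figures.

v_y0 = 35.7 sin 30.0° = 17.85 m/s.
y(t) = 116 + v_y0 t − ½ g t² = 116 + 17.85×1.58 − ½×9.8×1.58² = 132 m.

132 m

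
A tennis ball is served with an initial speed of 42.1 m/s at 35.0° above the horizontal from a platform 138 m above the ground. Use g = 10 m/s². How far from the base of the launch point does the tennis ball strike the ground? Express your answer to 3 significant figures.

Components: v_x = 42.1 cos 35.0° = 34.49 m/s, v_y = 42.1 sin 35.0° = 24.15 m/s.
Vertical: 0 = 138 + 24.15 t − ½(10) t² ⇒ 5.000 t² − 24.15 t − 138 = 0.
t = [24.15 + √(583.2 + 2760)] / 10.00 = 8.197 s.
Horizontal: R = v_x · t = 34.49 × 8.197 = 283 m.

283 m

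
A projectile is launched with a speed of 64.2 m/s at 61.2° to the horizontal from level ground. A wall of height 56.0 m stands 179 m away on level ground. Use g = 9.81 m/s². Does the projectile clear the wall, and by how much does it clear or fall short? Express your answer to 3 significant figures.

v_x = 64.2 cos 61.2° = 30.93 m/s; v_y0 = 64.2 sin 61.2° = 56.26 m/s.
Time to reach the wall: t = 179 / 30.93 = 5.787 s.
Height at that point: y = 56.26×5.787 − 4.905×5.787² = 161.3 m.
That is 161.3 − 56.0 = 105 m above the top of the wall, so the projectile clears it.

Yes — it clears the wall by 105 m.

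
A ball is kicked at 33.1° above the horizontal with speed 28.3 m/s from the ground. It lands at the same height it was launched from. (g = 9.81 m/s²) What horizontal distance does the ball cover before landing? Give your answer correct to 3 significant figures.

74.7 m

Components: v_x = 28.3 cos 33.1° = 23.71 m/s, v_y = 28.3 sin 33.1° = 15.45 m/s.
Time of flight (same landing height): t = 2 v_y / g = 2 × 15.45 / 9.81 = 3.150 s.
Range: R = v_x · t = 23.71 × 3.150 = 74.7 m.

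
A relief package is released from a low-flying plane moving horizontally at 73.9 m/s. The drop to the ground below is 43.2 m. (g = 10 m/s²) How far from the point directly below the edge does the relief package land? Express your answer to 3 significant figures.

Initial vertical velocity is zero, so the fall time comes from h = ½ g t²: t = √(2 × 43.2 / 10) = 2.939 s.
Horizontal motion is uniform at 73.9 m/s, so x = 73.9 × 2.939 = 217 m.

217 m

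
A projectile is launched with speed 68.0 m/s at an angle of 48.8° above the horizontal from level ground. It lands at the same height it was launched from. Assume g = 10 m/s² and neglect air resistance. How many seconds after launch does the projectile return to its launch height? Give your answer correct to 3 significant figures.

10.2 s

Vertical component: v_y = 68.0 sin 48.8° = 51.16 m/s.
For a projectile landing at launch height, time of flight is t = 2 v_y / g = 2 × 51.16 / 10 = 10.2 s.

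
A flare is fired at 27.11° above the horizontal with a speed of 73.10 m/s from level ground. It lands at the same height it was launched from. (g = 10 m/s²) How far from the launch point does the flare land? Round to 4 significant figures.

Components: v_x = 73.10 cos 27.11° = 65.069 m/s, v_y = 73.10 sin 27.11° = 33.312 m/s.
Time of flight (same landing height): t = 2 v_y / g = 2 × 33.312 / 10 = 6.6624 s.
Range: R = v_x · t = 65.069 × 6.6624 = 433.5 m.

433.5 m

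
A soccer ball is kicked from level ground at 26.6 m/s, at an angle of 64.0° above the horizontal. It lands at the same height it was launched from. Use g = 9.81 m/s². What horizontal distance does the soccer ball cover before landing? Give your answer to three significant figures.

For level ground, R = v₀² sin(2θ) / g.
sin(2 × 64.0°) = sin 128.0° = 0.7880.
R = (26.6)² × 0.7880 / 9.81 = 56.8 m.

56.8 m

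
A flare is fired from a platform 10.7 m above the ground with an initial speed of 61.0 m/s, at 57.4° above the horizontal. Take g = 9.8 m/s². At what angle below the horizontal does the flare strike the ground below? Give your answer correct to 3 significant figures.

v_x = 61.0 cos 57.4° = 32.87 m/s.
At impact |v_y| = √(v_y0² + 2 g h) = √(51.39² + 2×9.8×10.7) = 53.39 m/s.
Angle below horizontal = arctan(|v_y| / v_x) = arctan(53.39 / 32.87) = 58.4°.

58.4°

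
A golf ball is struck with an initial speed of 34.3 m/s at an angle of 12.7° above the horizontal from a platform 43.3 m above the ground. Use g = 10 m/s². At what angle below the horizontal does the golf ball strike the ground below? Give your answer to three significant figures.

42.2°

v_x = 34.3 cos 12.7° = 33.46 m/s.
At impact |v_y| = √(v_y0² + 2 g h) = √(7.541² + 2×10×43.3) = 30.38 m/s.
Angle below horizontal = arctan(|v_y| / v_x) = arctan(30.38 / 33.46) = 42.2°.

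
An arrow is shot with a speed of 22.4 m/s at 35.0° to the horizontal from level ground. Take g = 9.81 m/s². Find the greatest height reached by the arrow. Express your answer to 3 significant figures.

8.41 m

Vertical component of launch velocity: v_y = 22.4 sin 35.0° = 12.85 m/s.
At the highest point the vertical velocity is zero, so v_y² = 2 g h_max.
h_max = (12.85)² / (2 × 9.81) = 165.1 / 19.62 = 8.41 m.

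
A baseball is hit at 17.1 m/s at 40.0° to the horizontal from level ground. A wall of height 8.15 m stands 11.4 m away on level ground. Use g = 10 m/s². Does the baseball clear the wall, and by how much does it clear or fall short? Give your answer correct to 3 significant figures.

No — it falls 2.37 m short of clearing the wall.

v_x = 17.1 cos 40.0° = 13.10 m/s; v_y0 = 17.1 sin 40.0° = 10.99 m/s.
Time to reach the wall: t = 11.4 / 13.10 = 0.8702 s.
Height at that point: y = 10.99×0.8702 − 5.000×0.8702² = 5.777 m.
That is 8.15 − 5.777 = 2.37 m below the top of the wall, so the baseball does not clear it.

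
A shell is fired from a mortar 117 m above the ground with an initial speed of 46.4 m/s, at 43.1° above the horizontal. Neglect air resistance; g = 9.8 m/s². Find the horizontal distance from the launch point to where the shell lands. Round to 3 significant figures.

Components: v_x = 46.4 cos 43.1° = 33.88 m/s, v_y = 46.4 sin 43.1° = 31.70 m/s.
Vertical: 0 = 117 + 31.70 t − ½(9.8) t² ⇒ 4.900 t² − 31.70 t − 117 = 0.
t = [31.70 + √(1005 + 2293)] / 9.800 = 9.095 s.
Horizontal: R = v_x · t = 33.88 × 9.095 = 308 m.

308 m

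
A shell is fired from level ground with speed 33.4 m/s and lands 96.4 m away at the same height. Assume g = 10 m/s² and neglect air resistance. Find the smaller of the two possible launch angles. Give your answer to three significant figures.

Level-ground range: R = v₀² sin(2θ)/g ⇒ sin 2θ = R g / v₀² = 96.4×10/33.4² = 0.8641.
2θ = arcsin(0.8641) = 59.78° or 180° − 59.78° = 120.22°.
So θ = 29.9° or θ = 60.1°.

29.9°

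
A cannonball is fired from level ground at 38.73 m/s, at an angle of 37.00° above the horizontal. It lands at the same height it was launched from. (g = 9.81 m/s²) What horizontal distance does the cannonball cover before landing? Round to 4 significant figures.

147.0 m

For level ground, R = v₀² sin(2θ) / g.
sin(2 × 37.00°) = sin 74.000° = 0.9613.
R = (38.73)² × 0.9613 / 9.81 = 147.0 m.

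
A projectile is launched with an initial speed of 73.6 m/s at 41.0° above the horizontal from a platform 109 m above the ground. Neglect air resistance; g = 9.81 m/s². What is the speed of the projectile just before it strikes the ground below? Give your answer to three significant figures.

v_x = 73.6 cos 41.0° = 55.55 m/s is unchanged throughout.
For the vertical component, v_y² = v_y0² + 2 g h = (48.29)² + 2×9.81×109 = 4471, so |v_y| = 66.87 m/s.
Impact speed = √(v_x² + v_y²) = √(3086 + 4471) = 86.9 m/s.

86.9 m/s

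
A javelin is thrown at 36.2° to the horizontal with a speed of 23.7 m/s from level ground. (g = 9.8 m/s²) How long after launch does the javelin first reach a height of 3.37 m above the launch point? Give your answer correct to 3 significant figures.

0.265 s

v_y0 = 23.7 sin 36.2° = 14.00 m/s.
Set y = v_y0 t − ½ g t² = 3.37: 4.900 t² − 14.00 t + 3.37 = 0.
t = [14.00 ± √(196.0 − 66.05)] / 9.8 = (14.00 ± 11.40) / 9.8, giving t = 0.265 s or t = 2.59 s.
The javelin is on the way up at the first time, so t = 0.265 s.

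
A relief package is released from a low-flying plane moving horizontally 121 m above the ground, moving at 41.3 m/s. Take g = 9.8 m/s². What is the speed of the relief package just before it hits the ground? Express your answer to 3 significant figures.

63.9 m/s

Fall time: t = √(2 × 121 / 9.8) = 4.969 s.
At impact: v_x = 41.3 m/s (unchanged), v_y = g t = 9.8 × 4.969 = 48.70 m/s.
Speed = √(v_x² + v_y²) = √(1706 + 2372) = 63.9 m/s.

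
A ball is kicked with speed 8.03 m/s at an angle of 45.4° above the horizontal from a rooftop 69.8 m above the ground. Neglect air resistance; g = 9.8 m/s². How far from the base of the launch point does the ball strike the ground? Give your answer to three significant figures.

Components: v_x = 8.03 cos 45.4° = 5.638 m/s, v_y = 8.03 sin 45.4° = 5.718 m/s.
Vertical: 0 = 69.8 + 5.718 t − ½(9.8) t² ⇒ 4.900 t² − 5.718 t − 69.8 = 0.
t = [5.718 + √(32.70 + 1368)] / 9.800 = 4.402 s.
Horizontal: R = v_x · t = 5.638 × 4.402 = 24.8 m.

24.8 m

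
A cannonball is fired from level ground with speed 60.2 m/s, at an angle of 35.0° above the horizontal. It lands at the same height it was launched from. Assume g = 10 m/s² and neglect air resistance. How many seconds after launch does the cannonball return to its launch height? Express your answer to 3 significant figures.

Vertical component: v_y = 60.2 sin 35.0° = 34.53 m/s.
For a projectile landing at launch height, time of flight is t = 2 v_y / g = 2 × 34.53 / 10 = 6.91 s.

6.91 s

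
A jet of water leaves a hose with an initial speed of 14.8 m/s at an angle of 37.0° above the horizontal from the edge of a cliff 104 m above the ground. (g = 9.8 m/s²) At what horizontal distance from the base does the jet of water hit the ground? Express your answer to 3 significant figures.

66.2 m

Components: v_x = 14.8 cos 37.0° = 11.82 m/s, v_y = 14.8 sin 37.0° = 8.907 m/s.
Vertical: 0 = 104 + 8.907 t − ½(9.8) t² ⇒ 4.900 t² − 8.907 t − 104 = 0.
t = [8.907 + √(79.33 + 2038)] / 9.800 = 5.604 s.
Horizontal: R = v_x · t = 11.82 × 5.604 = 66.2 m.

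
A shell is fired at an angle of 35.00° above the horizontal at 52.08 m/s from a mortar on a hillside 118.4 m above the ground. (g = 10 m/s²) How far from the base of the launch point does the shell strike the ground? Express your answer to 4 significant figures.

Components: v_x = 52.08 cos 35.00° = 42.661 m/s, v_y = 52.08 sin 35.00° = 29.872 m/s.
Vertical: 0 = 118.4 + 29.872 t − ½(10) t² ⇒ 5.000 t² − 29.872 t − 118.4 = 0.
t = [29.872 + √(892.34 + 2368.0)] / 10.00 = 8.6971 s.
Horizontal: R = v_x · t = 42.661 × 8.6971 = 371.0 m.

371.0 m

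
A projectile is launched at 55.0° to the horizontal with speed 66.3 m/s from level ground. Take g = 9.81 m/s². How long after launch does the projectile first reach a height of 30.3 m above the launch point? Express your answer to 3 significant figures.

0.589 s

v_y0 = 66.3 sin 55.0° = 54.31 m/s.
Set y = v_y0 t − ½ g t² = 30.3: 4.905 t² − 54.31 t + 30.3 = 0.
t = [54.31 ± √(2950 − 594.5)] / 9.81 = (54.31 ± 48.53) / 9.81, giving t = 0.589 s or t = 10.5 s.
The projectile is on the way up at the first time, so t = 0.589 s.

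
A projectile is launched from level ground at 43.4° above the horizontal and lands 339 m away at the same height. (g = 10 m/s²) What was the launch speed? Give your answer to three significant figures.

On level ground, R = v₀² sin(2θ) / g, so v₀ = √(R g / sin 2θ).
sin(2 × 43.4°) = 0.9984.
v₀ = √(339 × 10 / 0.9984) = √3395 = 58.3 m/s.

58.3 m/s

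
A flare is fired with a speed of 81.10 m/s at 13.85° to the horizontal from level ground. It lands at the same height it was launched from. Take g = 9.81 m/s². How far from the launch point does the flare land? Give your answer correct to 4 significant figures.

Components: v_x = 81.10 cos 13.85° = 78.742 m/s, v_y = 81.10 sin 13.85° = 19.414 m/s.
Time of flight (same landing height): t = 2 v_y / g = 2 × 19.414 / 9.81 = 3.9580 s.
Range: R = v_x · t = 78.742 × 3.9580 = 311.7 m.

311.7 m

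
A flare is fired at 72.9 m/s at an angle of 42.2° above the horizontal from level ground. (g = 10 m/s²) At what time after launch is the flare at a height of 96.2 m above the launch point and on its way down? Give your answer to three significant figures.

7.07 s

v_y0 = 72.9 sin 42.2° = 48.97 m/s.
Set y = v_y0 t − ½ g t² = 96.2: 5.000 t² − 48.97 t + 96.2 = 0.
t = [48.97 ± √(2398 − 1924)] / 10 = (48.97 ± 21.77) / 10, giving t = 2.72 s or t = 7.07 s.
On the way down corresponds to the larger root: t = 7.07 s.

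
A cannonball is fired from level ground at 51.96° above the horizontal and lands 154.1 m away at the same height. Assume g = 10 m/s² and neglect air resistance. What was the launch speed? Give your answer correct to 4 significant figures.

39.85 m/s

On level ground, R = v₀² sin(2θ) / g, so v₀ = √(R g / sin 2θ).
sin(2 × 51.96°) = 0.9706.
v₀ = √(154.1 × 10 / 0.9706) = √1587.7 = 39.85 m/s.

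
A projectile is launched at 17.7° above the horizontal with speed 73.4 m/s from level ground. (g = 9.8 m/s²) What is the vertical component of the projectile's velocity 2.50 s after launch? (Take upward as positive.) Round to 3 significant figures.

-2.18 m/s

Initial vertical component: v_y0 = 73.4 sin 17.7° = 22.32 m/s.
v_y(t) = v_y0 − g t = 22.32 − 9.8 × 2.50 = -2.18 m/s.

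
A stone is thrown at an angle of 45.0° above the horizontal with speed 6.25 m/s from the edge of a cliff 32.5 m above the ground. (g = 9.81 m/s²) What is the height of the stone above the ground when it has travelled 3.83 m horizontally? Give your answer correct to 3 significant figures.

v_x = 6.25 cos 45.0° = 4.419 m/s, v_y0 = 6.25 sin 45.0° = 4.419 m/s.
Time to reach x = 3.83 m: t = x / v_x = 3.83 / 4.419 = 0.8667 s.
y = 32.5 + v_y0 t − ½ g t² = 32.5 + 4.419×0.8667 − 4.905×0.8667² = 32.6 m.

32.6 m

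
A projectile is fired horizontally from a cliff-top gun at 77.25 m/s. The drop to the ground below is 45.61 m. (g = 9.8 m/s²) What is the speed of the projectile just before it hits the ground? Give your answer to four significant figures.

82.83 m/s

Fall time: t = √(2 × 45.61 / 9.8) = 3.0509 s.
At impact: v_x = 77.25 m/s (unchanged), v_y = g t = 9.8 × 3.0509 = 29.899 m/s.
Speed = √(v_x² + v_y²) = √(5967.6 + 893.95) = 82.83 m/s.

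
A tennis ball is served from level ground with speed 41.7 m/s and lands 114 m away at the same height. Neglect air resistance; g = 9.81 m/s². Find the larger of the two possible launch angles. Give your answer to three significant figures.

Level-ground range: R = v₀² sin(2θ)/g ⇒ sin 2θ = R g / v₀² = 114×9.81/41.7² = 0.6431.
2θ = arcsin(0.6431) = 40.02° or 180° − 40.02° = 139.98°.
So θ = 20.0° or θ = 70.0°.

70.0°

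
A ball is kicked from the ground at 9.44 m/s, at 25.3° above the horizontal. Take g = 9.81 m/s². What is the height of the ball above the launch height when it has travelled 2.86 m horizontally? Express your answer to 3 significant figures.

0.801 m

v_x = 9.44 cos 25.3° = 8.535 m/s, v_y0 = 9.44 sin 25.3° = 4.034 m/s.
Time to reach x = 2.86 m: t = x / v_x = 2.86 / 8.535 = 0.3351 s.
y = v_y0 t − ½ g t² = 4.034×0.3351 − 4.905×0.3351² = 0.801 m.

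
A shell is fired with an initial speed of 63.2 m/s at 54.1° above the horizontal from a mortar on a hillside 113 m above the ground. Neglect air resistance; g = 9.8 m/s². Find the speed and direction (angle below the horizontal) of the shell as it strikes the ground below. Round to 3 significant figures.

78.8 m/s at 61.9° below the horizontal

v_x = 63.2 cos 54.1° = 37.06 m/s (constant).
|v_y| at impact = √((51.19)² + 2×9.8×113) = 69.54 m/s.
Speed = √(37.06² + 69.54²) = 78.8 m/s; angle = arctan(69.54/37.06) = 61.9° below horizontal.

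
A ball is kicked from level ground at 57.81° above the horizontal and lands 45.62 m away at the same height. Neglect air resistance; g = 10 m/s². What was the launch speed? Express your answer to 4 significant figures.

22.49 m/s

On level ground, R = v₀² sin(2θ) / g, so v₀ = √(R g / sin 2θ).
sin(2 × 57.81°) = 0.9017.
v₀ = √(45.62 × 10 / 0.9017) = √505.93 = 22.49 m/s.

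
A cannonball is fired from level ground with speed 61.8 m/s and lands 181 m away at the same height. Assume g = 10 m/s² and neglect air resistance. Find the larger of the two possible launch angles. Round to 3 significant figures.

Level-ground range: R = v₀² sin(2θ)/g ⇒ sin 2θ = R g / v₀² = 181×10/61.8² = 0.4739.
2θ = arcsin(0.4739) = 28.29° or 180° − 28.29° = 151.71°.
So θ = 14.1° or θ = 75.9°.

75.9°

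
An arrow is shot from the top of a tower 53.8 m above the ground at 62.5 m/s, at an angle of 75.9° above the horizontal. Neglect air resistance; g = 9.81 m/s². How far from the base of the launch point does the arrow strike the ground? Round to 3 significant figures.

201 m

Components: v_x = 62.5 cos 75.9° = 15.23 m/s, v_y = 62.5 sin 75.9° = 60.62 m/s.
Vertical: 0 = 53.8 + 60.62 t − ½(9.81) t² ⇒ 4.905 t² − 60.62 t − 53.8 = 0.
t = [60.62 + √(3675 + 1056)] / 9.810 = 13.19 s.
Horizontal: R = v_x · t = 15.23 × 13.19 = 201 m.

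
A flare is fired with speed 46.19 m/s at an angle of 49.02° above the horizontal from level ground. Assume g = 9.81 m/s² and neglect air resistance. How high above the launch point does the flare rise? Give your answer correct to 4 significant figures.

Vertical component of launch velocity: v_y = 46.19 sin 49.02° = 34.871 m/s.
At the highest point the vertical velocity is zero, so v_y² = 2 g h_max.
h_max = (34.871)² / (2 × 9.81) = 1216.0 / 19.62 = 61.98 m.

61.98 m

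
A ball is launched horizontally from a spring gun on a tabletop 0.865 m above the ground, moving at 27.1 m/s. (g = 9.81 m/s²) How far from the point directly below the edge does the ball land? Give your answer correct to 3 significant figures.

11.4 m

Initial vertical velocity is zero, so the fall time comes from h = ½ g t²: t = √(2 × 0.865 / 9.81) = 0.4199 s.
Horizontal motion is uniform at 27.1 m/s, so x = 27.1 × 0.4199 = 11.4 m.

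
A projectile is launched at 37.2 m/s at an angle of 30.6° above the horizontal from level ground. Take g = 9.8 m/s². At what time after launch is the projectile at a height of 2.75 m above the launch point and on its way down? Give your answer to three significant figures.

v_y0 = 37.2 sin 30.6° = 18.94 m/s.
Set y = v_y0 t − ½ g t² = 2.75: 4.900 t² − 18.94 t + 2.75 = 0.
t = [18.94 ± √(358.7 − 53.90)] / 9.8 = (18.94 ± 17.46) / 9.8, giving t = 0.151 s or t = 3.71 s.
On the way down corresponds to the larger root: t = 3.71 s.

3.71 s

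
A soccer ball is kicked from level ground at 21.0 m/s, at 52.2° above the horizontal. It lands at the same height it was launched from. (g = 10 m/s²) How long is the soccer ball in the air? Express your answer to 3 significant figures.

Vertical component: v_y = 21.0 sin 52.2° = 16.59 m/s.
For a projectile landing at launch height, time of flight is t = 2 v_y / g = 2 × 16.59 / 10 = 3.32 s.

3.32 s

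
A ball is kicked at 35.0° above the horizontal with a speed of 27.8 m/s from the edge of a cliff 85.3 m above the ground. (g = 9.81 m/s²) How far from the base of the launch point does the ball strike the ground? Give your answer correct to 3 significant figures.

Components: v_x = 27.8 cos 35.0° = 22.77 m/s, v_y = 27.8 sin 35.0° = 15.95 m/s.
Vertical: 0 = 85.3 + 15.95 t − ½(9.81) t² ⇒ 4.905 t² − 15.95 t − 85.3 = 0.
t = [15.95 + √(254.4 + 1674)] / 9.810 = 6.102 s.
Horizontal: R = v_x · t = 22.77 × 6.102 = 139 m.

139 m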